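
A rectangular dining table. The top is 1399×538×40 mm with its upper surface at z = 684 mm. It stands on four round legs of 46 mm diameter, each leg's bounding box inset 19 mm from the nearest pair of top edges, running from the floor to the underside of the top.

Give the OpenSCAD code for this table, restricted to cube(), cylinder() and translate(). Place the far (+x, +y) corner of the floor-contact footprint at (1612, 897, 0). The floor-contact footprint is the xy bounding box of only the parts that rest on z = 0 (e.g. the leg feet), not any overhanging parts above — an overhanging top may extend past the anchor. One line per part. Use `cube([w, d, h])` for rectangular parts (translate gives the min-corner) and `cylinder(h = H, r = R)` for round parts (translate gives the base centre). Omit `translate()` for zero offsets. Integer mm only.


// leg_h = 684 - 40 = 644
translate([232, 378, 644]) cube([1399, 538, 40]);
translate([274, 420, 0]) cylinder(h = 644, r = 23);
translate([1589, 420, 0]) cylinder(h = 644, r = 23);
translate([274, 874, 0]) cylinder(h = 644, r = 23);
translate([1589, 874, 0]) cylinder(h = 644, r = 23);


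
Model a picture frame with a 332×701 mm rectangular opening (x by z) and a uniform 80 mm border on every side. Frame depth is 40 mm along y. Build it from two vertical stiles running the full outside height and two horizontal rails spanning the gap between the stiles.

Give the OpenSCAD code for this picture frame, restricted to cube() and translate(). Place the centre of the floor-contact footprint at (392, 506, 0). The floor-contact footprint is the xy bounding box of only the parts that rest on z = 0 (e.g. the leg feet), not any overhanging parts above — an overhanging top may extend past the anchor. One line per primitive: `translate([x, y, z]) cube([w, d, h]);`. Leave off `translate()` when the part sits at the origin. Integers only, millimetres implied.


translate([146, 486, 0]) cube([80, 40, 861]);
translate([558, 486, 0]) cube([80, 40, 861]);
translate([226, 486, 0]) cube([332, 40, 80]);
translate([226, 486, 781]) cube([332, 40, 80]);


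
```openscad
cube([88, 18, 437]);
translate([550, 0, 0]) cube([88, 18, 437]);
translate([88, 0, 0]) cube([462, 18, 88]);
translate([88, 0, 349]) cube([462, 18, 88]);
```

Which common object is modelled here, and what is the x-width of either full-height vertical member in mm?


A picture frame. The border width is 88 mm.

Four thin pieces enclosing a rectangular opening — a picture frame. The two full-height stiles are 437 mm tall; the top rail sits at z = 349 and is 88 mm tall, so the border above the opening is 437 − 349 = 88 mm, matching the stile x-width.


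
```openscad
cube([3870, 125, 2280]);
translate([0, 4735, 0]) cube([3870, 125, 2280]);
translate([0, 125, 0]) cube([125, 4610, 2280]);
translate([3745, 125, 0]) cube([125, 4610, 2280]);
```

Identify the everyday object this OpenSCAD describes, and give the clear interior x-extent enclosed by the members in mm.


A house (or room) frame. The interior width is 3620 mm.

Four 2280 mm walls enclosing a rectangle with no floor or roof — a room or house frame. Outside width is 3870 mm and wall thickness is 125 mm, so the interior width is 3870 − 2 × 125 = 3620 mm.


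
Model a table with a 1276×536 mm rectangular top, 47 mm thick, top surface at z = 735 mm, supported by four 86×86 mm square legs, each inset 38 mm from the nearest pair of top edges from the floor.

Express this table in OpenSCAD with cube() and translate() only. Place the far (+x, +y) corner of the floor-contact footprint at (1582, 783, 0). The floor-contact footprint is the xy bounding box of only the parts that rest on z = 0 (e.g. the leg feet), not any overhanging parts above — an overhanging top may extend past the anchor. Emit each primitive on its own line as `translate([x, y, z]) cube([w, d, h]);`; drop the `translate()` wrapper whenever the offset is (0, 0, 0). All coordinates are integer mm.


translate([344, 285, 688]) cube([1276, 536, 47]);
translate([382, 323, 0]) cube([86, 86, 688]);
translate([1496, 323, 0]) cube([86, 86, 688]);
translate([382, 697, 0]) cube([86, 86, 688]);
translate([1496, 697, 0]) cube([86, 86, 688]);


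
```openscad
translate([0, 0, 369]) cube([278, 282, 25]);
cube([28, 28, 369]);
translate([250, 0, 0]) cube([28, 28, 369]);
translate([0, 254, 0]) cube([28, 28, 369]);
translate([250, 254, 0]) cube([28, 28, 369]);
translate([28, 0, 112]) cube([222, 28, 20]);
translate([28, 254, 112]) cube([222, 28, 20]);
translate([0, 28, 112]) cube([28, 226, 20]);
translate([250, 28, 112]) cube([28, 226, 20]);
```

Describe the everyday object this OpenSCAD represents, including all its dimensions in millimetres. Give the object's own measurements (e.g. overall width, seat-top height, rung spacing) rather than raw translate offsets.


A four-legged stool. The seat is a 278×282×25 mm slab whose top surface is at z = 394 mm; four square legs, each 28×28 mm in cross-section, run from the floor (z = 0) to the underside of the seat, each flush with a corner of the seat. Four stretchers, 28 mm wide and 20 mm tall, connect adjacent legs with their undersides at z = 112 mm, each running between the inner faces of the legs it joins and aligned with the legs' outer faces on the other axis.


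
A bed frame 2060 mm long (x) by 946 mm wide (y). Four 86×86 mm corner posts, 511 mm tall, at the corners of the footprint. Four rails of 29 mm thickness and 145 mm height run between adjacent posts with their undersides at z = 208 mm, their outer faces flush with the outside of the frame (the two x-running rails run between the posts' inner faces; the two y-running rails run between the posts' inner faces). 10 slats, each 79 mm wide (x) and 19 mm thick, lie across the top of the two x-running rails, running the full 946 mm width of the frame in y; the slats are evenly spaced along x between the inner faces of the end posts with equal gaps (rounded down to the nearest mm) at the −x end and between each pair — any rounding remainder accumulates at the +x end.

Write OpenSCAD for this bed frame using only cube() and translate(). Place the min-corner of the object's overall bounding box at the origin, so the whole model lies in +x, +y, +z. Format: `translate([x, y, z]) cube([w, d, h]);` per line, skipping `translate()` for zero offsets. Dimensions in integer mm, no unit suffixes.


cube([86, 86, 511]);
translate([0, 860, 0]) cube([86, 86, 511]);
translate([1974, 0, 0]) cube([86, 86, 511]);
translate([1974, 860, 0]) cube([86, 86, 511]);
translate([86, 0, 208]) cube([1888, 29, 145]);
translate([86, 917, 208]) cube([1888, 29, 145]);
translate([0, 86, 208]) cube([29, 774, 145]);
translate([2031, 86, 208]) cube([29, 774, 145]);
translate([185, 0, 353]) cube([79, 946, 19]);
translate([363, 0, 353]) cube([79, 946, 19]);
translate([541, 0, 353]) cube([79, 946, 19]);
translate([719, 0, 353]) cube([79, 946, 19]);
translate([897, 0, 353]) cube([79, 946, 19]);
translate([1075, 0, 353]) cube([79, 946, 19]);
translate([1253, 0, 353]) cube([79, 946, 19]);
translate([1431, 0, 353]) cube([79, 946, 19]);
translate([1609, 0, 353]) cube([79, 946, 19]);
translate([1787, 0, 353]) cube([79, 946, 19]);


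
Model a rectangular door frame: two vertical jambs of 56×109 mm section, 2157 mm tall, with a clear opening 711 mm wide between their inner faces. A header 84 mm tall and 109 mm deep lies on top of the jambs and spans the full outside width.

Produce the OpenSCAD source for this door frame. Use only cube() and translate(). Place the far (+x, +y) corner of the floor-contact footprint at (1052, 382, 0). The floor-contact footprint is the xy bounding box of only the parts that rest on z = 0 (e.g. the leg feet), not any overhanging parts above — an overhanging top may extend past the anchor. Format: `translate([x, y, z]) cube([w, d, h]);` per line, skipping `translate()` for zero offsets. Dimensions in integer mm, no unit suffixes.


translate([229, 273, 0]) cube([56, 109, 2157]);
translate([996, 273, 0]) cube([56, 109, 2157]);
translate([229, 273, 2157]) cube([823, 109, 84]);


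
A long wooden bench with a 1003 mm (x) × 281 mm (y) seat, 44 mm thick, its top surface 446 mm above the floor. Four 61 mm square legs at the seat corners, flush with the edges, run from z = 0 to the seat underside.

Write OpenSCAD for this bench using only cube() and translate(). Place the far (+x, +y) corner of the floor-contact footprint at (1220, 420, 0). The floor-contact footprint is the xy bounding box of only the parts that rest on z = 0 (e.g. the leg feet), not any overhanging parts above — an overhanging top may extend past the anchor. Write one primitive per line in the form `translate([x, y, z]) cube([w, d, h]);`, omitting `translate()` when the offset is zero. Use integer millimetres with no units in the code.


translate([217, 139, 402]) cube([1003, 281, 44]);
translate([217, 139, 0]) cube([61, 61, 402]);
translate([217, 359, 0]) cube([61, 61, 402]);
translate([1159, 139, 0]) cube([61, 61, 402]);
translate([1159, 359, 0]) cube([61, 61, 402]);


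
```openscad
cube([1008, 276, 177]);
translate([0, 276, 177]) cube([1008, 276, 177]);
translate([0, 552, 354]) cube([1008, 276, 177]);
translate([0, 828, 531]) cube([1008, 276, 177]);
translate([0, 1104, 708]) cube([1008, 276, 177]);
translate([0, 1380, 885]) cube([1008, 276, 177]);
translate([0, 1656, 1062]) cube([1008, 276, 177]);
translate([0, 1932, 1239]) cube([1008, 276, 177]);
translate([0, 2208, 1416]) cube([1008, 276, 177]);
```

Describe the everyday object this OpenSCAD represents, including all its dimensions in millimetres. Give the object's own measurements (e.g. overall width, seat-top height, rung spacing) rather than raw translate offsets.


A straight staircase of 9 solid steps. Each step is 1008 mm wide (x), 276 mm deep (y, the going) and 177 mm tall (the rise). The first step rests on the floor; each subsequent step sits one going further in +y and one rise higher in +z, directly behind and above the previous step with no overlap.


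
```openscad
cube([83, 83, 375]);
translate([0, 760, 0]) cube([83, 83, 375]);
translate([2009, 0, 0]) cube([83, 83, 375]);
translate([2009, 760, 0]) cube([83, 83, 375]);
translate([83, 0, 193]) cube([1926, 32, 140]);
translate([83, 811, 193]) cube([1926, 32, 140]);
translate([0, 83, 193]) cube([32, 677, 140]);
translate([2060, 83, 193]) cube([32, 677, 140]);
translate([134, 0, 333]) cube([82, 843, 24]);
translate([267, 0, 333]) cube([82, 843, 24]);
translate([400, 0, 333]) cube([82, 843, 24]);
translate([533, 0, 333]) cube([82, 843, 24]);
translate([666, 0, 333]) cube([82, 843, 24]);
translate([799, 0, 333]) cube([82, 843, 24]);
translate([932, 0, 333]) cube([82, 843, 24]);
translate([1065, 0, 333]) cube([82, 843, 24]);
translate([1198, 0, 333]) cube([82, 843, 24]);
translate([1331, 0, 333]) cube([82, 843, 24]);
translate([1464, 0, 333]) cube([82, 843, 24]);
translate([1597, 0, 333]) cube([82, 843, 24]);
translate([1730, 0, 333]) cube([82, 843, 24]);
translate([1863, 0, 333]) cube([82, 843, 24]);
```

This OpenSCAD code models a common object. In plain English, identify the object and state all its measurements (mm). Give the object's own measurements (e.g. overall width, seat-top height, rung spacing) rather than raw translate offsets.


A bed frame 2092 mm long (x) by 843 mm wide (y). Four 83×83 mm corner posts, 375 mm tall, at the corners of the footprint. Four rails of 32 mm thickness and 140 mm height run between adjacent posts with their undersides at z = 193 mm, their outer faces flush with the outside of the frame (the two x-running rails run between the posts' inner faces; the two y-running rails run between the posts' inner faces). 14 slats, each 82 mm wide (x) and 24 mm thick, lie across the top of the two x-running rails, running the full 843 mm width of the frame in y; along x they sit between the end posts with a 51 mm gap after the −x posts and between neighbouring slats, leaving 64 mm before the +x posts.


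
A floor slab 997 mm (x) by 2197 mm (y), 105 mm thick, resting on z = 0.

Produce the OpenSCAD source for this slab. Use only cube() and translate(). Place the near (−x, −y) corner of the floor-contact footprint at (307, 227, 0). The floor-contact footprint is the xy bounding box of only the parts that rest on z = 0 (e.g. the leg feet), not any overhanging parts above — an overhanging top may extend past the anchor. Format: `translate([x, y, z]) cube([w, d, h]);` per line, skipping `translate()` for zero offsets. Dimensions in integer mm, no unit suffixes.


translate([307, 227, 0]) cube([997, 2197, 105]);


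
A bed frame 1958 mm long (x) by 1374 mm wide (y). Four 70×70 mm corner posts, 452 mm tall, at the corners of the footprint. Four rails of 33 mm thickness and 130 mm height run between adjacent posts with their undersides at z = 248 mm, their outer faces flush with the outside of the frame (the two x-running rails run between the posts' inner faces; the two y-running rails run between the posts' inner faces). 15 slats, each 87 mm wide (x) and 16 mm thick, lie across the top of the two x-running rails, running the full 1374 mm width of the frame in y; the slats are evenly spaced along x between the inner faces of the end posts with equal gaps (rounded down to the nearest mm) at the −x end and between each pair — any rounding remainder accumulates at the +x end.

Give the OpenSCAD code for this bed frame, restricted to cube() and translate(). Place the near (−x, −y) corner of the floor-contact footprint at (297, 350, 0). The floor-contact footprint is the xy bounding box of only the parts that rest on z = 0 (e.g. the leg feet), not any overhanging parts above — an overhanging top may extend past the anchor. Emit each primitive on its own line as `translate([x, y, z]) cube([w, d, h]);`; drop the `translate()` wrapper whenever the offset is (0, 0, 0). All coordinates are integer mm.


translate([297, 350, 0]) cube([70, 70, 452]);
translate([297, 1654, 0]) cube([70, 70, 452]);
translate([2185, 350, 0]) cube([70, 70, 452]);
translate([2185, 1654, 0]) cube([70, 70, 452]);
translate([367, 350, 248]) cube([1818, 33, 130]);
translate([367, 1691, 248]) cube([1818, 33, 130]);
translate([297, 420, 248]) cube([33, 1234, 130]);
translate([2222, 420, 248]) cube([33, 1234, 130]);
translate([399, 350, 378]) cube([87, 1374, 16]);
translate([518, 350, 378]) cube([87, 1374, 16]);
translate([637, 350, 378]) cube([87, 1374, 16]);
translate([756, 350, 378]) cube([87, 1374, 16]);
translate([875, 350, 378]) cube([87, 1374, 16]);
translate([994, 350, 378]) cube([87, 1374, 16]);
translate([1113, 350, 378]) cube([87, 1374, 16]);
translate([1232, 350, 378]) cube([87, 1374, 16]);
translate([1351, 350, 378]) cube([87, 1374, 16]);
translate([1470, 350, 378]) cube([87, 1374, 16]);
translate([1589, 350, 378]) cube([87, 1374, 16]);
translate([1708, 350, 378]) cube([87, 1374, 16]);
translate([1827, 350, 378]) cube([87, 1374, 16]);
translate([1946, 350, 378]) cube([87, 1374, 16]);
translate([2065, 350, 378]) cube([87, 1374, 16]);


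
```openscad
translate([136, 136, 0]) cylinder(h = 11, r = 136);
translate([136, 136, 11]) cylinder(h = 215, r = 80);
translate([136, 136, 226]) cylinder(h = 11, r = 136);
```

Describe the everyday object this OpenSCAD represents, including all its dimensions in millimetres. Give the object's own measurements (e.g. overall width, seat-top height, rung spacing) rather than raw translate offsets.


A spool: two coaxial disc flanges of radius 136 mm and thickness 11 mm, joined by a core cylinder of radius 80 mm and height 215 mm. The lower flange rests on z = 0 and the three cylinders share a vertical axis.


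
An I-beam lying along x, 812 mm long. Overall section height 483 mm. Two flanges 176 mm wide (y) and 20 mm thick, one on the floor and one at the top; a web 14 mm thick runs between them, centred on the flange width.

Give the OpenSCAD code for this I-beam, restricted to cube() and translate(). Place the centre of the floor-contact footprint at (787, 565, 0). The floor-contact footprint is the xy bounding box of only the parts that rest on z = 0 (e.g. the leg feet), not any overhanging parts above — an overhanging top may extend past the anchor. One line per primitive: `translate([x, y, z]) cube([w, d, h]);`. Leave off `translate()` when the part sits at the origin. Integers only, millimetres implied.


translate([381, 477, 0]) cube([812, 176, 20]);
translate([381, 558, 20]) cube([812, 14, 443]);
translate([381, 477, 463]) cube([812, 176, 20]);


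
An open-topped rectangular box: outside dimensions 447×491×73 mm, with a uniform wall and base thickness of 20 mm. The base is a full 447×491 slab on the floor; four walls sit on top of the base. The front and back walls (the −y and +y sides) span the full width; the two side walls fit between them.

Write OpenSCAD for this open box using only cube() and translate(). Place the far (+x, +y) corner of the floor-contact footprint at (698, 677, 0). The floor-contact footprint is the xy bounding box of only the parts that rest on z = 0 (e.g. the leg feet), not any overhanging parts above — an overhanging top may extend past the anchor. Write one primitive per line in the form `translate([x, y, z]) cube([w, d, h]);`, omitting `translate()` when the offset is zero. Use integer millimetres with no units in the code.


translate([251, 186, 0]) cube([447, 491, 20]);
translate([251, 186, 20]) cube([447, 20, 53]);
translate([251, 657, 20]) cube([447, 20, 53]);
translate([251, 206, 20]) cube([20, 451, 53]);
translate([678, 206, 20]) cube([20, 451, 53]);


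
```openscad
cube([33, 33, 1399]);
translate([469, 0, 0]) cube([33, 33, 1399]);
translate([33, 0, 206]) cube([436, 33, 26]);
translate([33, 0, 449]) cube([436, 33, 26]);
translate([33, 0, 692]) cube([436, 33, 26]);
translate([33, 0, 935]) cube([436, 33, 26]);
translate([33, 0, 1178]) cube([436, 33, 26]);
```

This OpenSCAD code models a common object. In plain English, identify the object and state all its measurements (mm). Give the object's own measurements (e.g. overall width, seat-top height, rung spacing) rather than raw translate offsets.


A straight ladder. Two 33×33 mm vertical rails, 1399 mm tall, stand 502 mm apart (outside-to-outside) with their front faces coplanar on the −y side. 5 rungs, each 33 mm deep and 26 mm tall, span between the inner faces of the rails, front faces flush with the rails. The lowest rung's underside is at z = 206 mm and rungs are spaced 243 mm apart (underside to underside).


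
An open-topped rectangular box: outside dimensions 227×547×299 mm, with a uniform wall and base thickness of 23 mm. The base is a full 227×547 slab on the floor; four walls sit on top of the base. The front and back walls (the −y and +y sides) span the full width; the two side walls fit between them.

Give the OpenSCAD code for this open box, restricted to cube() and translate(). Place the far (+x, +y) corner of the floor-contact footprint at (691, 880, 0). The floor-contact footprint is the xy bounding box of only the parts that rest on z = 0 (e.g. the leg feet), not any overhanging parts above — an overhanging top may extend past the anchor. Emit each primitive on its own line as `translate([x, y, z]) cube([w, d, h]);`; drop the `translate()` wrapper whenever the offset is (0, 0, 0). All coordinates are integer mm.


translate([464, 333, 0]) cube([227, 547, 23]);
translate([464, 333, 23]) cube([227, 23, 276]);
translate([464, 857, 23]) cube([227, 23, 276]);
translate([464, 356, 23]) cube([23, 501, 276]);
translate([668, 356, 23]) cube([23, 501, 276]);


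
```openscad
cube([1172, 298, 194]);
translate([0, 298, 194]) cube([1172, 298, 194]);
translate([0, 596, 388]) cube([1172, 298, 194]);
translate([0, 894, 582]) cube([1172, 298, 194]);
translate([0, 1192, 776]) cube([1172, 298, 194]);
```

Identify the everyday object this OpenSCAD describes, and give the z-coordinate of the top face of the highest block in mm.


A staircase. The total rise is 970 mm.

5 identical blocks, each offset up and back from the previous — a staircase. Each step is 194 mm tall and there are 5 of them, so the total rise is 5 × 194 = 970 mm.


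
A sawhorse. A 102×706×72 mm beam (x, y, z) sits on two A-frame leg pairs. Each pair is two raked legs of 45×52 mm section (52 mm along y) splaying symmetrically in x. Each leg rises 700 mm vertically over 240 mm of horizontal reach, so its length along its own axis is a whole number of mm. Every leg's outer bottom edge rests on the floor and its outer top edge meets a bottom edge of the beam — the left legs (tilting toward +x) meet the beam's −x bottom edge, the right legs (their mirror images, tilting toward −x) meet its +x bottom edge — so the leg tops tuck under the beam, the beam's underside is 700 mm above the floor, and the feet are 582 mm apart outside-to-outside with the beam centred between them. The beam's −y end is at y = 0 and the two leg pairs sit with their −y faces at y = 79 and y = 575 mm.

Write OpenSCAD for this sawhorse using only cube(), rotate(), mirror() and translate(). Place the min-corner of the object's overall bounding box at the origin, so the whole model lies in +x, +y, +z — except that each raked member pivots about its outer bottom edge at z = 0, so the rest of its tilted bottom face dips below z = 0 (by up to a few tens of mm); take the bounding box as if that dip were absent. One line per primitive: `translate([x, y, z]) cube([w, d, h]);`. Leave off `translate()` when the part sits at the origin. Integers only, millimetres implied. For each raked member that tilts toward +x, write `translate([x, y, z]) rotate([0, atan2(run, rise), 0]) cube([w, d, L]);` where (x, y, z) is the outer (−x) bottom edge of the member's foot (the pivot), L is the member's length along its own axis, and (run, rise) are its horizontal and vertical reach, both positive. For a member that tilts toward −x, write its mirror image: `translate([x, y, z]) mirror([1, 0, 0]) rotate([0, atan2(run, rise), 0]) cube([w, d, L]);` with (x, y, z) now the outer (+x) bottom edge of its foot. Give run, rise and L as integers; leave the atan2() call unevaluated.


translate([240, 0, 700]) cube([102, 706, 72]);
translate([0, 79, 0]) rotate([0, atan2(240, 700), 0]) cube([45, 52, 740]);
translate([582, 79, 0]) mirror([1, 0, 0]) rotate([0, atan2(240, 700), 0]) cube([45, 52, 740]);
translate([0, 575, 0]) rotate([0, atan2(240, 700), 0]) cube([45, 52, 740]);
translate([582, 575, 0]) mirror([1, 0, 0]) rotate([0, atan2(240, 700), 0]) cube([45, 52, 740]);


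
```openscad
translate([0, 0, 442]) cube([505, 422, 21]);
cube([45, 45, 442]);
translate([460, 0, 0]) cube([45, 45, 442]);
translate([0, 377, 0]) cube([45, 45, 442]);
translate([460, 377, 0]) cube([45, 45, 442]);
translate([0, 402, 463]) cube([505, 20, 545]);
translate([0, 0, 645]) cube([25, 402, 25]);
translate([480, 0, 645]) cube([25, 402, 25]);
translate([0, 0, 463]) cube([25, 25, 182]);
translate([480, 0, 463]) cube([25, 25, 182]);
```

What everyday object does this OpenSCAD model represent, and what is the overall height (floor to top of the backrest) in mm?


A chair. The overall height is 1008 mm.

A slab on four corner posts with a tall panel at the back — a chair. The seat slab sits at z = 442 with thickness 21, and the 545 mm backrest starts at the seat top, so the overall height is 442 + 21 + 545 = 1008 mm.


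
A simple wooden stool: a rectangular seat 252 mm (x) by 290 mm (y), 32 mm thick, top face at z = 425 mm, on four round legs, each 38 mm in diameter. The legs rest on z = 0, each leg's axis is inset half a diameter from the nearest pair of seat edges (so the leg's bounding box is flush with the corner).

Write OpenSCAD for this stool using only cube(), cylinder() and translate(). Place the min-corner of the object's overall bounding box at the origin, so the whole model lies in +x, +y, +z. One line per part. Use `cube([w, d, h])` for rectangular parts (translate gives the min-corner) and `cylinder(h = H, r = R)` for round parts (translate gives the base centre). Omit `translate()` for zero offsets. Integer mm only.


translate([0, 0, 393]) cube([252, 290, 32]);
translate([19, 19, 0]) cylinder(h = 393, r = 19);
translate([233, 19, 0]) cylinder(h = 393, r = 19);
translate([19, 271, 0]) cylinder(h = 393, r = 19);
translate([233, 271, 0]) cylinder(h = 393, r = 19);


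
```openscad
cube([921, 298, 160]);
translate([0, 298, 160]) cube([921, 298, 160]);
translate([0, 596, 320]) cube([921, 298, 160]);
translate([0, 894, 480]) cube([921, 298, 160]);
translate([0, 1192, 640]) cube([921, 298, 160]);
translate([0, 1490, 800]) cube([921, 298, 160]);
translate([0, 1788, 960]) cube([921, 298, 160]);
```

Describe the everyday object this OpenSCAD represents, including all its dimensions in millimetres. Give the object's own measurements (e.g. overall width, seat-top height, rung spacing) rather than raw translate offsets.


A straight staircase of 7 solid steps. Each step is 921 mm wide (x), 298 mm deep (y, the going) and 160 mm tall (the rise). The first step rests on the floor; each subsequent step sits one going further in +y and one rise higher in +z, directly behind and above the previous step with no overlap.


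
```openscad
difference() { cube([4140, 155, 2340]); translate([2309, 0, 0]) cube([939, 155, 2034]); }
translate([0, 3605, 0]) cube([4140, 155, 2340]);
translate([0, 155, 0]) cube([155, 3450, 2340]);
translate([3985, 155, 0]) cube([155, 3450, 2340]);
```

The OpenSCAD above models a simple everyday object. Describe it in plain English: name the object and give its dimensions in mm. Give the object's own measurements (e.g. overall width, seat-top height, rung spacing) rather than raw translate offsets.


A single room: four walls, each 2340 mm tall and 155 mm thick, enclosing an outside footprint 4140×3760 mm (x × y), no floor or roof. The front and back walls (−y and +y sides) run the full x-width; the side walls fit between their inner faces. A door opening 939 mm wide and 2034 mm tall is cut through the front wall from the floor up, its −x edge 2309 mm from the wall's −x end.


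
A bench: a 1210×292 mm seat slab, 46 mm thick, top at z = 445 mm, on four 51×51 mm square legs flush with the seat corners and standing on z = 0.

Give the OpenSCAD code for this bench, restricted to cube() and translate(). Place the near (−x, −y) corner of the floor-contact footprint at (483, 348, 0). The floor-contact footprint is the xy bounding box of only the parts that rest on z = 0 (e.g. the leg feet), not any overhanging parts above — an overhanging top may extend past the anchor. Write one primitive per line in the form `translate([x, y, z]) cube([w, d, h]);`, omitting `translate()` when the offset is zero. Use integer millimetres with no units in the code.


// leg_h = 445 − 46 = 399
translate([483, 348, 399]) cube([1210, 292, 46]);
translate([483, 348, 0]) cube([51, 51, 399]);
translate([483, 589, 0]) cube([51, 51, 399]);
translate([1642, 348, 0]) cube([51, 51, 399]);
translate([1642, 589, 0]) cube([51, 51, 399]);


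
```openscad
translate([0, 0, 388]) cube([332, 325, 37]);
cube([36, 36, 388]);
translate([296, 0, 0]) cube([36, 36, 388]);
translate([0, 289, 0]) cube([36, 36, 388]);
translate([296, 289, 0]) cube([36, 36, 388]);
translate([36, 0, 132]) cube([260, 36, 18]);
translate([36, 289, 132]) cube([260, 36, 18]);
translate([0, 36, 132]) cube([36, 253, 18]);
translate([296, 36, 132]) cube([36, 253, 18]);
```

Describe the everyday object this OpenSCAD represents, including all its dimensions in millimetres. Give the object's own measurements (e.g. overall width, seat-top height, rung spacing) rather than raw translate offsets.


A simple wooden stool: a rectangular seat 332 mm (x) by 325 mm (y), 37 mm thick, top face at z = 425 mm, on four square legs, each 36×36 mm in cross-section. The legs rest on z = 0, each flush with a corner of the seat. Four stretchers, 36 mm wide and 18 mm tall, connect adjacent legs with their undersides at z = 132 mm, each running between the inner faces of the legs it joins and aligned with the legs' outer faces on the other axis.


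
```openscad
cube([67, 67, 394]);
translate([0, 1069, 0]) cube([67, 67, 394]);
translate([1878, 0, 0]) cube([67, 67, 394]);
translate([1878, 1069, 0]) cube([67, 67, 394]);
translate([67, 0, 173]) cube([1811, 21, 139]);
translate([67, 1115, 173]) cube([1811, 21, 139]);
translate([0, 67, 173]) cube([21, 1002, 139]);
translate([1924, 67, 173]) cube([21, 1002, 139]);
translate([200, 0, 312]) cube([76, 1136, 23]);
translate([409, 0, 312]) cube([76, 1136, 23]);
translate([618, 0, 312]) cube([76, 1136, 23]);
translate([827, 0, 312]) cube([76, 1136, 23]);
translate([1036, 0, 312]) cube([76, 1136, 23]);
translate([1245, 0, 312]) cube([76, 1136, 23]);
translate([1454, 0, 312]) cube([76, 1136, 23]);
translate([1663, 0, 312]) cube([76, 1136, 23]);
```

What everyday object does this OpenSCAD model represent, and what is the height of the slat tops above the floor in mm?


A bed frame. The slat-top height is 335 mm.

Four posts, four rails, and a row of slats — a bed frame. Slats sit on the rails at z = 173 + 139 = 312; with slat thickness 23, the top is 335 mm.


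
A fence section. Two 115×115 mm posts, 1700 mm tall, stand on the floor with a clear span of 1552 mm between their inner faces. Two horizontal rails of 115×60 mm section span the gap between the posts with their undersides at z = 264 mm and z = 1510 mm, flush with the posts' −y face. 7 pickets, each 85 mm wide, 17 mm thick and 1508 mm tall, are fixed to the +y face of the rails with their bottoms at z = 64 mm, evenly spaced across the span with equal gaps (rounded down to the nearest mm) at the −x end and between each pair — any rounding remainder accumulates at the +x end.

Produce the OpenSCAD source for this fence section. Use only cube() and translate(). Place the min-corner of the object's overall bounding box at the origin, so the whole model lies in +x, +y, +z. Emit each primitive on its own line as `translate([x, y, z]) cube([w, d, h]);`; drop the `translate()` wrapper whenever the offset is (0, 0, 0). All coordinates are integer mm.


cube([115, 115, 1700]);
translate([1667, 0, 0]) cube([115, 115, 1700]);
translate([115, 0, 264]) cube([1552, 115, 60]);
translate([115, 0, 1510]) cube([1552, 115, 60]);
translate([234, 115, 64]) cube([85, 17, 1508]);
translate([438, 115, 64]) cube([85, 17, 1508]);
translate([642, 115, 64]) cube([85, 17, 1508]);
translate([846, 115, 64]) cube([85, 17, 1508]);
translate([1050, 115, 64]) cube([85, 17, 1508]);
translate([1254, 115, 64]) cube([85, 17, 1508]);
translate([1458, 115, 64]) cube([85, 17, 1508]);


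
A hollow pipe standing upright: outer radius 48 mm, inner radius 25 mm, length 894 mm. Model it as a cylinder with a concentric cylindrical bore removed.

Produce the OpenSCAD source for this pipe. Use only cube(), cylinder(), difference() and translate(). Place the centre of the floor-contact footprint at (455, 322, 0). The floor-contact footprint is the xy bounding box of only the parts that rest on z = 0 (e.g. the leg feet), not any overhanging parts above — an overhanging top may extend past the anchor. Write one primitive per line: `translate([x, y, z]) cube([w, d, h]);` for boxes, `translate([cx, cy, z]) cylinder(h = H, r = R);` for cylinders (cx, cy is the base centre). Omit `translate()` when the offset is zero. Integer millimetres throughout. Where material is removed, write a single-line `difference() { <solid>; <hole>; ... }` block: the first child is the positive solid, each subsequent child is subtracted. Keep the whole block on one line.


difference() { translate([455, 322, 0]) cylinder(h = 894, r = 48); translate([455, 322, 0]) cylinder(h = 894, r = 25); }


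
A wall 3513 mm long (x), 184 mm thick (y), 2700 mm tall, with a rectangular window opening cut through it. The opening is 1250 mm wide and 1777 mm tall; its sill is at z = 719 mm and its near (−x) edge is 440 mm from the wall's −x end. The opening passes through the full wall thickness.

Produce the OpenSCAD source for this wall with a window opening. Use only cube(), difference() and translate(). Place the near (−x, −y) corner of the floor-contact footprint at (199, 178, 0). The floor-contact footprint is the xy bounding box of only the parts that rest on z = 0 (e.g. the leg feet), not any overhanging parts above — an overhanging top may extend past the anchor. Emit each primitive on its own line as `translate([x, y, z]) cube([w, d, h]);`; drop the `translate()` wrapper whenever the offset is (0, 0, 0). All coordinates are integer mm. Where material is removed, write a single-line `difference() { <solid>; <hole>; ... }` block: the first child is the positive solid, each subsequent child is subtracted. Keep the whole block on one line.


difference() { translate([199, 178, 0]) cube([3513, 184, 2700]); translate([639, 178, 719]) cube([1250, 184, 1777]); }


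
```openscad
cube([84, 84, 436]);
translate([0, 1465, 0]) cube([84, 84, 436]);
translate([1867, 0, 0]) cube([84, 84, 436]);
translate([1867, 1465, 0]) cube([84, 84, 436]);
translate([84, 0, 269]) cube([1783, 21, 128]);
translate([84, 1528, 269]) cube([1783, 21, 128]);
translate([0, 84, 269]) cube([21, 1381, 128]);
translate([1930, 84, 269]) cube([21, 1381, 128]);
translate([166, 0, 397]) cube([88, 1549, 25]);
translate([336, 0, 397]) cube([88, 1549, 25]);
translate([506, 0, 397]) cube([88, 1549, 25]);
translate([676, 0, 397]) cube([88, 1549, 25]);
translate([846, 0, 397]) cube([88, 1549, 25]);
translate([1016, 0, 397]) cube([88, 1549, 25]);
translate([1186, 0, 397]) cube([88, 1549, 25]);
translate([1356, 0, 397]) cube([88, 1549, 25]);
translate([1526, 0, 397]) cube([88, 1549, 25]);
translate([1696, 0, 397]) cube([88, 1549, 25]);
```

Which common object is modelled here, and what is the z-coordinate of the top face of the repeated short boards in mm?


A bed frame. The slat-top height is 422 mm.

Four posts, four rails, and a row of slats — a bed frame. Slats sit on the rails at z = 269 + 128 = 397; with slat thickness 25, the top is 422 mm.


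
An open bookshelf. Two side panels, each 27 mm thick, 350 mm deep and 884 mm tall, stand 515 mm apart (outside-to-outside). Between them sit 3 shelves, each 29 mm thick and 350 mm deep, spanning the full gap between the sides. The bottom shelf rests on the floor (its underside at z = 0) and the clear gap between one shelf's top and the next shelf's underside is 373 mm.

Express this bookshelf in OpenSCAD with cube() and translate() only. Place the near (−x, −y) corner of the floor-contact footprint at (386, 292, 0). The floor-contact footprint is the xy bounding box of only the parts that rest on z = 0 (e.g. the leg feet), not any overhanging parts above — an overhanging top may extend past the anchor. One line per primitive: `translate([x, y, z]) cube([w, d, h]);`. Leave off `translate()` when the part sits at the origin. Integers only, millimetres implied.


translate([386, 292, 0]) cube([27, 350, 884]);
translate([874, 292, 0]) cube([27, 350, 884]);
translate([413, 292, 0]) cube([461, 350, 29]);
translate([413, 292, 402]) cube([461, 350, 29]);
translate([413, 292, 804]) cube([461, 350, 29]);


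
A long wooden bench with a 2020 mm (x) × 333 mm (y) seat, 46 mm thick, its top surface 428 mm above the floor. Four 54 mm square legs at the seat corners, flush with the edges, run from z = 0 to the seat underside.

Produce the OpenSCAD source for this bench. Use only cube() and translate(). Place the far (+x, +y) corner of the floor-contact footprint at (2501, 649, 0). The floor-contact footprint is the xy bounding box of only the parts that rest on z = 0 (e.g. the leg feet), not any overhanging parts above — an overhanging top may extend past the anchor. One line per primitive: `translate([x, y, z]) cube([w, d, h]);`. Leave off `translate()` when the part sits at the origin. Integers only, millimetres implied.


translate([481, 316, 382]) cube([2020, 333, 46]);
translate([481, 316, 0]) cube([54, 54, 382]);
translate([481, 595, 0]) cube([54, 54, 382]);
translate([2447, 316, 0]) cube([54, 54, 382]);
translate([2447, 595, 0]) cube([54, 54, 382]);


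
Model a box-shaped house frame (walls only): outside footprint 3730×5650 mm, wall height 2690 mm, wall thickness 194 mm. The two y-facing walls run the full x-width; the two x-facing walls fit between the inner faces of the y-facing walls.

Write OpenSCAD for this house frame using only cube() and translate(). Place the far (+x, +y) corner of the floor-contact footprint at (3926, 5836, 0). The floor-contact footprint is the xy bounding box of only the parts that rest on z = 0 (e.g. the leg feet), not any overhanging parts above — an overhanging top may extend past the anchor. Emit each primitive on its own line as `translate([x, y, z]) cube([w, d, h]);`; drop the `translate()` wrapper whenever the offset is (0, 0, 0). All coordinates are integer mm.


translate([196, 186, 0]) cube([3730, 194, 2690]);
translate([196, 5642, 0]) cube([3730, 194, 2690]);
translate([196, 380, 0]) cube([194, 5262, 2690]);
translate([3732, 380, 0]) cube([194, 5262, 2690]);


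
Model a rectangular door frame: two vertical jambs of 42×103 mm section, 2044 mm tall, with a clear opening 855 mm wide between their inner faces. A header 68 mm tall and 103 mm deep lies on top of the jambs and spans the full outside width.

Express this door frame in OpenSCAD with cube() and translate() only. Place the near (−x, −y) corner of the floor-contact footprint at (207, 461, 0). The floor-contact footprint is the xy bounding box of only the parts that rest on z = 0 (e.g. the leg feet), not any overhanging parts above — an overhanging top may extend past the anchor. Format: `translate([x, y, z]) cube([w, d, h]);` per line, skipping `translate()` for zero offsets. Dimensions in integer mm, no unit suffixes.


translate([207, 461, 0]) cube([42, 103, 2044]);
translate([1104, 461, 0]) cube([42, 103, 2044]);
translate([207, 461, 2044]) cube([939, 103, 68]);


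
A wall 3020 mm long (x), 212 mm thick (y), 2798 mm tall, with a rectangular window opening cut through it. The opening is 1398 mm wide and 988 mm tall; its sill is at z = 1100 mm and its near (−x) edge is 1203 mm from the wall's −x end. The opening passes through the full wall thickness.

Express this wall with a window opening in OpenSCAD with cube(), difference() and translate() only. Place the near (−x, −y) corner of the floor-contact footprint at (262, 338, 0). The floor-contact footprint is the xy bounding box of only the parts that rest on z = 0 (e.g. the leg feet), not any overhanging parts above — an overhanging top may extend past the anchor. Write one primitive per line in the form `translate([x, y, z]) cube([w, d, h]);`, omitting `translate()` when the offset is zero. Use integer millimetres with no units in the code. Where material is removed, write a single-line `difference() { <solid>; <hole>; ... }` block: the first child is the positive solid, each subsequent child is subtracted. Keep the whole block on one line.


difference() { translate([262, 338, 0]) cube([3020, 212, 2798]); translate([1465, 338, 1100]) cube([1398, 212, 988]); }


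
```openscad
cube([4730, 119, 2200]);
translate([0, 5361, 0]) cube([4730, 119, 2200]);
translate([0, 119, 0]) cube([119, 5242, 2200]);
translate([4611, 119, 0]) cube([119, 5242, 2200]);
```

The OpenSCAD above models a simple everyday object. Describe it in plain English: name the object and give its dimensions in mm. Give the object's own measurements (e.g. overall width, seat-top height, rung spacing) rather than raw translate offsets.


The wall frame of a small rectangular building: four walls, each 2200 mm tall and 119 mm thick, enclosing a footprint 4730 mm (x) by 5480 mm (y) outside-to-outside, with no floor or roof. The front and back walls (the −y and +y sides) span the full width; the two side walls fit between them.


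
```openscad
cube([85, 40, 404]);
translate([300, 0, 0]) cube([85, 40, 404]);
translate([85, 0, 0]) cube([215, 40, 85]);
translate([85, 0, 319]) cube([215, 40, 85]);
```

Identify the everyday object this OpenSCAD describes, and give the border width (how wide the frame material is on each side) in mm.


A picture frame. The border width is 85 mm.

Four thin pieces enclosing a rectangular opening — a picture frame. The two full-height stiles are 404 mm tall; the top rail sits at z = 319 and is 85 mm tall, so the border above the opening is 404 − 319 = 85 mm, matching the stile x-width.
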